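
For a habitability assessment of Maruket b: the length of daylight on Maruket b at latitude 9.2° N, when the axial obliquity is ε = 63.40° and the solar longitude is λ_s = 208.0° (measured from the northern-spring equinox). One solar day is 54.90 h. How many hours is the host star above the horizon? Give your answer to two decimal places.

Solar declination: sin δ = sin ε · sin λ_s = sin 63.40° × sin 208.0° = -0.41978, so δ = -24.821°.
cos H₀ = −tan φ · tan δ = −tan(+9.2°) × tan(-24.821°) = 0.0749, so H₀ = 1.4958 rad = 85.70°.
Daylight = 2H₀/(2π) × 54.90 h = (1.4958/π) × 54.90 = 26.14 h.

26.14 h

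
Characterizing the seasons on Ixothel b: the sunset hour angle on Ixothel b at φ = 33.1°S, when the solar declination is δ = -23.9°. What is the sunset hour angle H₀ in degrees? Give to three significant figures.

cos H₀ = −tan φ · tan δ = −tan(-33.1°) × tan(-23.900°) = -0.2889, so H₀ = 1.8639 rad = 106.79°.

H₀ = 107°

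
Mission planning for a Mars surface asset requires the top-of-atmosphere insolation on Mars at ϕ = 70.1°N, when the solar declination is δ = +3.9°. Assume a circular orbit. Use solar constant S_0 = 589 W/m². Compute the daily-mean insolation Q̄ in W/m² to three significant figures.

cos h₀ = −tan(+70.1°) tan(+3.900°) = -0.1883, h₀ = 1.7603 rad.
Bracket: h₀ sin ϕ sin δ + cos ϕ cos δ sin h₀ = 1.7603×0.94029×0.06802 + 0.34038×0.99768×0.98211 = 0.112586 + 0.333515 = 0.446101.
Q̄ = (S_0/π) × [bracket] = (589/π) × 0.446101 = 83.64 W/m².

Q̄ ≈ 83.6 W/m²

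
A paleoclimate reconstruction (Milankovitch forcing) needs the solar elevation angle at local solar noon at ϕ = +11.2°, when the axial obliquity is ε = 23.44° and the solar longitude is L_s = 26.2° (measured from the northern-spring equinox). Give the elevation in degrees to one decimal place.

Solar declination: sin δ = sin ε · sin L_s = sin 23.44° × sin 26.2° = 0.17563, so δ = +10.115°.
At local noon the hour angle is zero, so the zenith angle equals |ϕ − δ| = |+11.2° − (+10.115°)| = 1.085°.
Elevation = 90° − 1.085° = 88.9°.

88.9°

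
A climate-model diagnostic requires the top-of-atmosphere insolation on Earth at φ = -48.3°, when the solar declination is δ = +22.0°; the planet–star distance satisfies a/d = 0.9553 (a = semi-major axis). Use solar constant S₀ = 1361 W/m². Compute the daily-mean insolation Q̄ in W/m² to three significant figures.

Q̄ ≈ 95.7 W/m²

cos H₀ = −tan(-48.3°) tan(+22.000°) = 0.4535, H₀ = 1.1001 rad.
Bracket: H₀ sin φ sin δ + cos φ cos δ sin H₀ = 1.1001×-0.74664×0.37461 + 0.66523×0.92718×0.89127 = -0.307697 + 0.549725 = 0.242028.
Inverse-square distance factor (a/d)² = 0.9553² = 0.912598.
Q̄ = (S₀/π) × 0.912598 × [bracket] = (1361/π) × 0.912598 × 0.242028 = 95.69 W/m².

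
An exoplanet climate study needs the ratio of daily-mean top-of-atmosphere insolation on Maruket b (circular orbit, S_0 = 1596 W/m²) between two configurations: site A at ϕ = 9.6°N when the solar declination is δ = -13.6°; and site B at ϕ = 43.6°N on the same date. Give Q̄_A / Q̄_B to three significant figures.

— Configuration A (ϕ=+9.6°):
cos h₀ = −tan(+9.6°) tan(-13.600°) = 0.0409, h₀ = 1.5299 rad.
Bracket: h₀ sin ϕ sin δ + cos ϕ cos δ sin h₀ = 1.5299×0.16677×-0.23514 + 0.98600×0.97196×0.99916 = -0.059994 + 0.957548 = 0.897554.
Q̄ = (S_0/π) × [bracket] = (1596/π) × 0.897554 = 455.98 W/m².
— Configuration B (ϕ=+43.6°):
cos h₀ = −tan(+43.6°) tan(-13.600°) = 0.2304, h₀ = 1.3383 rad.
Bracket: h₀ sin ϕ sin δ + cos ϕ cos δ sin h₀ = 1.3383×0.68962×-0.23514 + 0.72417×0.97196×0.97310 = -0.217015 + 0.684930 = 0.467915.
Q̄ = (S_0/π) × [bracket] = (1596/π) × 0.467915 = 237.71 W/m².
Ratio Q̄_A / Q̄_B = 455.98 / 237.71 = 1.918.

Q̄_A / Q̄_B ≈ 1.92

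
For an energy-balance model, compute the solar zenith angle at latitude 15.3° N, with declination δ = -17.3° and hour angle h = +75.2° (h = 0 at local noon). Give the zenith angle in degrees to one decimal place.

cos θ_z = sin ϕ sin δ + cos ϕ cos δ cos h = -0.078469 + 0.235246 = 0.156777.
θ_z = arccos(0.156777) = 81.0°.

θ_z = 81.0°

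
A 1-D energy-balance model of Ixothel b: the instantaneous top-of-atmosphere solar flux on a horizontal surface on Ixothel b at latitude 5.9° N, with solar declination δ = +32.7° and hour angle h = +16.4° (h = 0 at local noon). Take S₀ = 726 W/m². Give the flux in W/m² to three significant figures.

623 W/m²

cos θ_z = sin φ sin δ + cos φ cos δ cos h = 0.055533 + 0.802997 = 0.858530.
Flux = S₀ · cos θ_z = 726 × 0.858530 = 623.3 W/m².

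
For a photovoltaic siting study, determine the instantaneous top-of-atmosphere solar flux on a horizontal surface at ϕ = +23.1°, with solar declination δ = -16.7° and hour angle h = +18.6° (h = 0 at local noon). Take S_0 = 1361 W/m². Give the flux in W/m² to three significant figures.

cos θ_z = sin ϕ sin δ + cos ϕ cos δ cos h = -0.112742 + 0.835008 = 0.722266.
Flux = S_0 · cos θ_z = 1361 × 0.722266 = 983.0 W/m².

983 W/m²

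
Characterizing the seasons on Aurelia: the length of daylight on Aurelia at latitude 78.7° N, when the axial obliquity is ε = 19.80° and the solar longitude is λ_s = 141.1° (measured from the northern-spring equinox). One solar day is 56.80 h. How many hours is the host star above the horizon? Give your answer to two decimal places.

Solar declination: sin δ = sin ε · sin λ_s = sin 19.80° × sin 141.1° = 0.21271, so δ = +12.281°.
Sunrise equation: cos H₀ = −tan φ · tan δ = -1.0895 ≤ −1, so the host star never sets (polar day) and H₀ = π.
Daylight = 2H₀/(2π) × 56.80 h = (3.1416/π) × 56.80 = 56.80 h.

56.80 h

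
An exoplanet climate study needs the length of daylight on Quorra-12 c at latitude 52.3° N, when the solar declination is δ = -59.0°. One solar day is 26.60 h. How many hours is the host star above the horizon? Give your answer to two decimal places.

0.00 h

cos H₀ = −tan φ · tan δ = 2.1533 ≥ 1, so the host star never rises (polar night) and H₀ = 0.
Daylight = 2H₀/(2π) × 26.60 h = (0.0000/π) × 26.60 = 0.00 h.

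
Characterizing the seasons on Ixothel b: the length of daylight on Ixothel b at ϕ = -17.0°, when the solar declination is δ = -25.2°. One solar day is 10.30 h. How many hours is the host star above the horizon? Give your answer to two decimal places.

5.62 h

cos h₀ = −tan ϕ · tan δ = −tan(-17.0°) × tan(-25.200°) = -0.1439, so h₀ = 1.7152 rad = 98.27°.
Daylight = 2h₀/(2π) × 10.30 h = (1.7152/π) × 10.30 = 5.62 h.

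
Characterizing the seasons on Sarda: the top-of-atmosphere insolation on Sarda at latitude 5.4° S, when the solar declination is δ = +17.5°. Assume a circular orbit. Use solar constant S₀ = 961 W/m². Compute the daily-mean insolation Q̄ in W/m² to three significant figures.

Q̄ ≈ 277 W/m²

cos H₀ = −tan(-5.4°) tan(+17.500°) = 0.0298, H₀ = 1.5410 rad.
Bracket: H₀ sin φ sin δ + cos φ cos δ sin H₀ = 1.5410×-0.09411×0.30071 + 0.99556×0.95372×0.99956 = -0.043610 + 0.949068 = 0.905458.
Q̄ = (S₀/π) × [bracket] = (961/π) × 0.905458 = 277.0 W/m².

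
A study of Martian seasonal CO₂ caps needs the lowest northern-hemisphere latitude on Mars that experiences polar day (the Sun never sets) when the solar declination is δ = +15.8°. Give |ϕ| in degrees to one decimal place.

Polar day requires cos h₀ = −tan ϕ tan δ ≤ −1, i.e. tan ϕ tan δ ≥ 1.
The boundary is |tan ϕ| · |tan δ| = 1, so |ϕ| = 90° − |δ| = 90° − 15.8° = 74.2° in the northern hemisphere.

|ϕ| = 74.2°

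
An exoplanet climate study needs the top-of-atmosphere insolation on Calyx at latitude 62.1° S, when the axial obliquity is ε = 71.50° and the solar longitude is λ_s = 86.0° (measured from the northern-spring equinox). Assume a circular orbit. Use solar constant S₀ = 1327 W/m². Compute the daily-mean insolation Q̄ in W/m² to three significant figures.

Q̄ ≈ 0.00 W/m²

Solar declination: sin δ = sin ε · sin λ_s = sin 71.50° × sin 86.0° = 0.94601, so δ = +71.087°.
cos H₀ = −tan(-62.1°) tan(+71.087°) = 5.5124 ≥ 1 ⇒ polar night, H₀ = 0 and Q̄ = 0.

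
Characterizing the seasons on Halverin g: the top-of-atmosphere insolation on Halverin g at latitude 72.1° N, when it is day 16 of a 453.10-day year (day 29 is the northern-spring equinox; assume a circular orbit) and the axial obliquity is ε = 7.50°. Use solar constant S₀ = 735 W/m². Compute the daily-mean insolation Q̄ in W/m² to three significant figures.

Q̄ ≈ 63.9 W/m²

Solar longitude: λ_s = 360° × (16 − 29)/453.10 = -10.329°, i.e. -10.329° + 360° = 349.671°.
sin δ = sin 7.50° × sin 349.671° = -0.02340, so δ = -1.341°.
cos H₀ = −tan(+72.1°) tan(-1.341°) = 0.0725, H₀ = 1.4983 rad.
Bracket: H₀ sin φ sin δ + cos φ cos δ sin H₀ = 1.4983×0.95159×-0.02340 + 0.30736×0.99973×0.99737 = -0.033363 + 0.306469 = 0.273106.
Q̄ = (S₀/π) × [bracket] = (735/π) × 0.273106 = 63.90 W/m².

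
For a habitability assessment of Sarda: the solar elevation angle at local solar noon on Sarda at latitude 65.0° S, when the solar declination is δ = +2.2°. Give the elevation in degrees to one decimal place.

22.8°

At local noon the hour angle is zero, so the zenith angle equals |ϕ − δ| = |-65.0° − (+2.200°)| = 67.200°.
Elevation = 90° − 67.200° = 22.8°.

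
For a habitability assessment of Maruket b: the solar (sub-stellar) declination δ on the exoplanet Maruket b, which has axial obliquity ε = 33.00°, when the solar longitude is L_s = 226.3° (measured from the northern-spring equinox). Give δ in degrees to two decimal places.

δ = -23.19°

sin δ = sin ε · sin L_s = sin 33.00° × sin 226.3° = -0.393756.
δ = arcsin(-0.393756) = -23.19°.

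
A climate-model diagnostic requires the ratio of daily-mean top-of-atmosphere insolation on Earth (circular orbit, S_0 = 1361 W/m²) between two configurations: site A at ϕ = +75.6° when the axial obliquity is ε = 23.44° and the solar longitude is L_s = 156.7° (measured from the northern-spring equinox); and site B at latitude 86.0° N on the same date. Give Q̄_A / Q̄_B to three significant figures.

— Configuration A (ϕ=+75.6°):
Solar declination: sin δ = sin ε · sin L_s = sin 23.44° × sin 156.7° = 0.15734, so δ = +9.053°.
cos h₀ = −tan(+75.6°) tan(+9.053°) = -0.6205, h₀ = 2.2402 rad.
Bracket: h₀ sin ϕ sin δ + cos ϕ cos δ sin h₀ = 2.2402×0.96858×0.15734 + 0.24869×0.98754×0.78417 = 0.341398 + 0.192585 = 0.533983.
Q̄ = (S_0/π) × [bracket] = (1361/π) × 0.533983 = 231.33 W/m².
— Configuration B (ϕ=+86.0°):
cos h₀ = −tan(+86.0°) tan(+9.053°) = -2.2785 ≤ −1 ⇒ polar day, h₀ = π.
Bracket: h₀ sin ϕ sin δ + cos ϕ cos δ sin h₀ = 3.1416×0.99756×0.15734 + 0.06976×0.98754×0.00000 = 0.493093 + 0.000000 = 0.493093.
Q̄ = (S_0/π) × [bracket] = (1361/π) × 0.493093 = 213.62 W/m².
Ratio Q̄_A / Q̄_B = 231.33 / 213.62 = 1.083.

Q̄_A / Q̄_B ≈ 1.08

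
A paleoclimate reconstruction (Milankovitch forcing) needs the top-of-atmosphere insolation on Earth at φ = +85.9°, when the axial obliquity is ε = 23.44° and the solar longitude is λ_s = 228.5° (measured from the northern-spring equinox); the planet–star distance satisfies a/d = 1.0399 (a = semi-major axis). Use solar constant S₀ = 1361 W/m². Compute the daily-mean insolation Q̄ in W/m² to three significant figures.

Q̄ ≈ 0.00 W/m²

Solar declination: sin δ = sin ε · sin λ_s = sin 23.44° × sin 228.5° = -0.29793, so δ = -17.333°.
cos H₀ = −tan(+85.9°) tan(-17.333°) = 4.3540 ≥ 1 ⇒ polar night, H₀ = 0 and Q̄ = 0.
Inverse-square distance factor (a/d)² = 1.0399² = 1.081392.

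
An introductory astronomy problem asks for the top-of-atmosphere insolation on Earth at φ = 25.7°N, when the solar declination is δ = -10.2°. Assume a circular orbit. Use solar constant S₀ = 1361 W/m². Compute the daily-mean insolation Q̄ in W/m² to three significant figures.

cos H₀ = −tan(+25.7°) tan(-10.200°) = 0.0866, H₀ = 1.4841 rad.
Bracket: H₀ sin φ sin δ + cos φ cos δ sin H₀ = 1.4841×0.43366×-0.17708 + 0.90108×0.98420×0.99624 = -0.113968 + 0.883508 = 0.769540.
Q̄ = (S₀/π) × [bracket] = (1361/π) × 0.769540 = 333.4 W/m².

Q̄ ≈ 333 W/m²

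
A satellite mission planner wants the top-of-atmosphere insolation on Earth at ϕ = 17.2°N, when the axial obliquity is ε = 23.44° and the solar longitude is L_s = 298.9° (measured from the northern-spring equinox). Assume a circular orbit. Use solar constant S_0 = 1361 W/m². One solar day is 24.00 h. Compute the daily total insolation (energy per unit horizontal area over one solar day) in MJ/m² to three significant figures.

27.7 MJ/m²

Solar declination: sin δ = sin ε · sin L_s = sin 23.44° × sin 298.9° = -0.34825, so δ = -20.380°.
cos h₀ = −tan(+17.2°) tan(-20.380°) = 0.1150, h₀ = 1.4555 rad.
Bracket: h₀ sin ϕ sin δ + cos ϕ cos δ sin h₀ = 1.4555×0.29571×-0.34825 + 0.95528×0.93740×0.99337 = -0.149889 + 0.889542 = 0.739653.
Q̄ = (S_0/π) × [bracket] = (1361/π) × 0.739653 = 320.43 W/m².
Daily total = Q̄ × 24.00 h × 3600 s/h = 320.43 × 24.00 × 3600 / 10⁶ = 27.69 MJ/m².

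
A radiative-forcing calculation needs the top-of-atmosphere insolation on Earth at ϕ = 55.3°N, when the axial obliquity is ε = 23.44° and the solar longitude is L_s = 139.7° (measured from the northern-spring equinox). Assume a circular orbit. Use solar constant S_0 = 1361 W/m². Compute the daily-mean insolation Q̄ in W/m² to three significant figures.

Solar declination: sin δ = sin ε · sin L_s = sin 23.44° × sin 139.7° = 0.25729, so δ = +14.909°.
cos h₀ = −tan(+55.3°) tan(+14.909°) = -0.3845, h₀ = 1.9655 rad.
Bracket: h₀ sin ϕ sin δ + cos ϕ cos δ sin h₀ = 1.9655×0.82214×0.25729 + 0.56928×0.96634×0.92312 = 0.415759 + 0.507825 = 0.923584.
Q̄ = (S_0/π) × [bracket] = (1361/π) × 0.923584 = 400.1 W/m².

Q̄ ≈ 400 W/m²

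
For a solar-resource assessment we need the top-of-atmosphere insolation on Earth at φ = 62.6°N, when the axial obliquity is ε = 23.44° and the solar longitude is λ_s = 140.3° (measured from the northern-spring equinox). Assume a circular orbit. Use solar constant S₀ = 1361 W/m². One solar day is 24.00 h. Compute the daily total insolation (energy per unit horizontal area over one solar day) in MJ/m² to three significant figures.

Solar declination: sin δ = sin ε · sin λ_s = sin 23.44° × sin 140.3° = 0.25409, so δ = +14.720°.
cos H₀ = −tan(+62.6°) tan(+14.720°) = -0.5068, H₀ = 2.1023 rad.
Bracket: H₀ sin φ sin δ + cos φ cos δ sin H₀ = 2.1023×0.88782×0.25409 + 0.46020×0.96718×0.86204 = 0.474250 + 0.383691 = 0.857941.
Q̄ = (S₀/π) × [bracket] = (1361/π) × 0.857941 = 371.68 W/m².
Daily total = Q̄ × 24.00 h × 3600 s/h = 371.68 × 24.00 × 3600 / 10⁶ = 32.11 MJ/m².

32.1 MJ/m²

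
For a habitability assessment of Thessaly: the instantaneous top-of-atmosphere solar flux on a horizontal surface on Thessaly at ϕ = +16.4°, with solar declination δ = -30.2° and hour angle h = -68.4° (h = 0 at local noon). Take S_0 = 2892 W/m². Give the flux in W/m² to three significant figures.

cos θ_z = sin ϕ sin δ + cos ϕ cos δ cos h = -0.142023 + 0.305216 = 0.163193.
Flux = S_0 · cos θ_z = 2892 × 0.163193 = 472.0 W/m².

472 W/m²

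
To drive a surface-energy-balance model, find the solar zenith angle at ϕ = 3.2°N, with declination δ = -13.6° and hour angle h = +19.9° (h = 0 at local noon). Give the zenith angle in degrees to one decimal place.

θ_z = 25.9°

cos θ_z = sin ϕ sin δ + cos ϕ cos δ cos h = -0.013126 + 0.912498 = 0.899372.
θ_z = arccos(0.899372) = 25.9°.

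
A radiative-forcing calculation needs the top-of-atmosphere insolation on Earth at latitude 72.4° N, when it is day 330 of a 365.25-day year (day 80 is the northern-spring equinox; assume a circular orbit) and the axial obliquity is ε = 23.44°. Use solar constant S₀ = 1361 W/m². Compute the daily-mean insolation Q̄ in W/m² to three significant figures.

Q̄ ≈ 0.00 W/m²

Solar longitude: λ_s = 360° × (330 − 80)/365.25 = 246.407°.
sin δ = sin 23.44° × sin 246.407° = -0.36454, so δ = -21.379°.
cos H₀ = −tan(+72.4°) tan(-21.379°) = 1.2341 ≥ 1 ⇒ polar night, H₀ = 0 and Q̄ = 0.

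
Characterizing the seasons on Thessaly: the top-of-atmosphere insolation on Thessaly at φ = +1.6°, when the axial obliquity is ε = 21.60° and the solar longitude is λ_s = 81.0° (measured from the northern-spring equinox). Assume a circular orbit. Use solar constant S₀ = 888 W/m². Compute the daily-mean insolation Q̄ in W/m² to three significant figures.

Solar declination: sin δ = sin ε · sin λ_s = sin 21.60° × sin 81.0° = 0.36359, so δ = +21.321°.
cos H₀ = −tan(+1.6°) tan(+21.321°) = -0.0109, H₀ = 1.5817 rad.
Bracket: H₀ sin φ sin δ + cos φ cos δ sin H₀ = 1.5817×0.02792×0.36359 + 0.99961×0.93156×0.99994 = 0.016057 + 0.931141 = 0.947198.
Q̄ = (S₀/π) × [bracket] = (888/π) × 0.947198 = 267.7 W/m².

Q̄ ≈ 268 W/m²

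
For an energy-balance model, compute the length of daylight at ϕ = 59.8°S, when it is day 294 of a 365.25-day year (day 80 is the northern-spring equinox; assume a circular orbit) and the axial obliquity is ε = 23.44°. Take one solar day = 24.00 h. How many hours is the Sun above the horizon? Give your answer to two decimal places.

Solar longitude: L_s = 360° × (294 − 80)/365.25 = 210.924°.
sin δ = sin 23.44° × sin 210.924° = -0.20442, so δ = -11.796°.
cos h₀ = −tan ϕ · tan δ = −tan(-59.8°) × tan(-11.796°) = -0.3588, so h₀ = 1.9378 rad = 111.03°.
Daylight = 2h₀/(2π) × 24.00 h = (1.9378/π) × 24.00 = 14.80 h.

14.80 h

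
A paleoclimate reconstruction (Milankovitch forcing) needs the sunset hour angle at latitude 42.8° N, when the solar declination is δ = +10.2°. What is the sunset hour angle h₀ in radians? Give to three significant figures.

cos h₀ = −tan ϕ · tan δ = −tan(+42.8°) × tan(+10.200°) = -0.1666, so h₀ = 1.7382 rad = 99.59°.

h₀ = 1.74 rad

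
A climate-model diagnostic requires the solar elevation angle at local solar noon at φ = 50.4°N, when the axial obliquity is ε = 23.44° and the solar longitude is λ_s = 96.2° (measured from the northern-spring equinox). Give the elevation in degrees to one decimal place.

62.9°

Solar declination: sin δ = sin ε · sin λ_s = sin 23.44° × sin 96.2° = 0.39546, so δ = +23.295°.
At local noon the hour angle is zero, so the zenith angle equals |φ − δ| = |+50.4° − (+23.295°)| = 27.105°.
Elevation = 90° − 27.105° = 62.9°.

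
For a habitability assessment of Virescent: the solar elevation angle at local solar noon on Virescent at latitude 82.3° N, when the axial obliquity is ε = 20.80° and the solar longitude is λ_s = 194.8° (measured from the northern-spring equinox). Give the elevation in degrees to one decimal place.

Solar declination: sin δ = sin ε · sin λ_s = sin 20.80° × sin 194.8° = -0.09071, so δ = -5.204°.
At local noon the hour angle is zero, so the zenith angle equals |φ − δ| = |+82.3° − (-5.204°)| = 87.504°.
Elevation = 90° − 87.504° = 2.5°.

2.5°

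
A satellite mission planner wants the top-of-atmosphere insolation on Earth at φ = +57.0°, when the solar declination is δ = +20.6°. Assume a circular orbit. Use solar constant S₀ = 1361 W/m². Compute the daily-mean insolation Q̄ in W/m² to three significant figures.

cos H₀ = −tan(+57.0°) tan(+20.600°) = -0.5788, H₀ = 2.1880 rad.
Bracket: H₀ sin φ sin δ + cos φ cos δ sin H₀ = 2.1880×0.83867×0.35184 + 0.54464×0.93606×0.81547 = 0.645630 + 0.415739 = 1.061369.
Q̄ = (S₀/π) × [bracket] = (1361/π) × 1.061369 = 459.8 W/m².

Q̄ ≈ 460 W/m²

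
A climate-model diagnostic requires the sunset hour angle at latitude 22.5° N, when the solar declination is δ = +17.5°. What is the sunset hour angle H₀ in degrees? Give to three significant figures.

cos H₀ = −tan φ · tan δ = −tan(+22.5°) × tan(+17.500°) = -0.1306, so H₀ = 1.7018 rad = 97.50°.

H₀ = 97.5°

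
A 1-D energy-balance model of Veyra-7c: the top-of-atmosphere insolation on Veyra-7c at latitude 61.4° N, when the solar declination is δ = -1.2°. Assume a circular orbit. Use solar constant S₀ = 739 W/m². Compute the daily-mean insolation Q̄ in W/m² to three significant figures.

cos H₀ = −tan(+61.4°) tan(-1.200°) = 0.0384, H₀ = 1.5324 rad.
Bracket: H₀ sin φ sin δ + cos φ cos δ sin H₀ = 1.5324×0.87798×-0.02094 + 0.47869×0.99978×0.99926 = -0.028173 + 0.478231 = 0.450058.
Q̄ = (S₀/π) × [bracket] = (739/π) × 0.450058 = 105.9 W/m².

Q̄ ≈ 106 W/m²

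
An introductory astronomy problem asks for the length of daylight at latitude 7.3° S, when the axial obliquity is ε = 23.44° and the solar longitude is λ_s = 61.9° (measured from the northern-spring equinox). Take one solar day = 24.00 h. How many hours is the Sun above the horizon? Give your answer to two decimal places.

Solar declination: sin δ = sin ε · sin λ_s = sin 23.44° × sin 61.9° = 0.35090, so δ = +20.542°.
cos H₀ = −tan φ · tan δ = −tan(-7.3°) × tan(+20.542°) = 0.0480, so H₀ = 1.5228 rad = 87.25°.
Daylight = 2H₀/(2π) × 24.00 h = (1.5228/π) × 24.00 = 11.63 h.

11.63 h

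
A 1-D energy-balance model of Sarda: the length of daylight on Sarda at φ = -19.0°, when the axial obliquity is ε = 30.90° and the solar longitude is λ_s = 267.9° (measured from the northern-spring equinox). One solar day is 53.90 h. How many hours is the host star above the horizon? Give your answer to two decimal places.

30.51 h

Solar declination: sin δ = sin ε · sin λ_s = sin 30.90° × sin 267.9° = -0.51320, so δ = -30.877°.
cos H₀ = −tan φ · tan δ = −tan(-19.0°) × tan(-30.877°) = -0.2059, so H₀ = 1.7782 rad = 101.88°.
Daylight = 2H₀/(2π) × 53.90 h = (1.7782/π) × 53.90 = 30.51 h.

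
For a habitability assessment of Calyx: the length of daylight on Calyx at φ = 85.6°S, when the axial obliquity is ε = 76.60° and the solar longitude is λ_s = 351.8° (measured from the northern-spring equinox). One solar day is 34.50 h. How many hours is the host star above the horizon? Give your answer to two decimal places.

Solar declination: sin δ = sin ε · sin λ_s = sin 76.60° × sin 351.8° = -0.13875, so δ = -7.975°.
Sunrise equation: cos H₀ = −tan φ · tan δ = -1.8208 ≤ −1, so the host star never sets (polar day) and H₀ = π.
Daylight = 2H₀/(2π) × 34.50 h = (3.1416/π) × 34.50 = 34.50 h.

34.50 h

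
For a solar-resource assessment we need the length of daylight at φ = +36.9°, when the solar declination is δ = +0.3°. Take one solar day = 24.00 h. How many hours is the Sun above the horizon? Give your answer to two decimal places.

cos H₀ = −tan φ · tan δ = −tan(+36.9°) × tan(+0.300°) = -0.0039, so H₀ = 1.5747 rad = 90.23°.
Daylight = 2H₀/(2π) × 24.00 h = (1.5747/π) × 24.00 = 12.03 h.

12.03 h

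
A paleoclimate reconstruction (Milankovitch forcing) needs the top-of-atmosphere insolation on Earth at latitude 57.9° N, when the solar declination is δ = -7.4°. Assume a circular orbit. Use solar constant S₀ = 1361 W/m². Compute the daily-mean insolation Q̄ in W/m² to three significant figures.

Q̄ ≈ 159 W/m²

cos H₀ = −tan(+57.9°) tan(-7.400°) = 0.2070, H₀ = 1.3622 rad.
Bracket: H₀ sin φ sin δ + cos φ cos δ sin H₀ = 1.3622×0.84712×-0.12880 + 0.53140×0.99167×0.97833 = -0.148628 + 0.515554 = 0.366926.
Q̄ = (S₀/π) × [bracket] = (1361/π) × 0.366926 = 159.0 W/m².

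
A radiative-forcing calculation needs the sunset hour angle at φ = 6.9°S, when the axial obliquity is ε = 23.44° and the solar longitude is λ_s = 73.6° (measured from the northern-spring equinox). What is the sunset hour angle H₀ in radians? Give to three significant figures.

H₀ = 1.52 rad

Solar declination: sin δ = sin ε · sin λ_s = sin 23.44° × sin 73.6° = 0.38160, so δ = +22.433°.
cos H₀ = −tan φ · tan δ = −tan(-6.9°) × tan(+22.433°) = 0.0500, so H₀ = 1.5208 rad = 87.14°.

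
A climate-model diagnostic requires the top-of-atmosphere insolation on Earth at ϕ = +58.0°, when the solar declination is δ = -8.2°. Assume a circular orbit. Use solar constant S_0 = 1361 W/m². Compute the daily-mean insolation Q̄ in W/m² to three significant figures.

cos h₀ = −tan(+58.0°) tan(-8.200°) = 0.2306, h₀ = 1.3381 rad.
Bracket: h₀ sin ϕ sin δ + cos ϕ cos δ sin h₀ = 1.3381×0.84805×-0.14263 + 0.52992×0.98978×0.97305 = -0.161853 + 0.510369 = 0.348516.
Q̄ = (S_0/π) × [bracket] = (1361/π) × 0.348516 = 151.0 W/m².

Q̄ ≈ 151 W/m²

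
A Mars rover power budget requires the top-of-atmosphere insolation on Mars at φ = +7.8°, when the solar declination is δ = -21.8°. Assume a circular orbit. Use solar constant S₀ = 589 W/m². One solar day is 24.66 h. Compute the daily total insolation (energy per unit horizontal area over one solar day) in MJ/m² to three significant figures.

cos H₀ = −tan(+7.8°) tan(-21.800°) = 0.0548, H₀ = 1.5160 rad.
Bracket: H₀ sin φ sin δ + cos φ cos δ sin H₀ = 1.5160×0.13572×-0.37137 + 0.99075×0.92849×0.99850 = -0.076410 + 0.918522 = 0.842112.
Q̄ = (S₀/π) × [bracket] = (589/π) × 0.842112 = 157.88 W/m².
Daily total = Q̄ × 24.66 h × 3600 s/h = 157.88 × 24.66 × 3600 / 10⁶ = 14.02 MJ/m².

14.0 MJ/m²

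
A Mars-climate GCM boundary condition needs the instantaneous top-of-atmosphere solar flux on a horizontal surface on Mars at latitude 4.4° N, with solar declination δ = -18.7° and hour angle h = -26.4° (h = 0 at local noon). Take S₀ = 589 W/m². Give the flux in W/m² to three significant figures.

484 W/m²

cos θ_z = sin φ sin δ + cos φ cos δ cos h = -0.024597 + 0.845927 = 0.821330.
Flux = S₀ · cos θ_z = 589 × 0.821330 = 483.8 W/m².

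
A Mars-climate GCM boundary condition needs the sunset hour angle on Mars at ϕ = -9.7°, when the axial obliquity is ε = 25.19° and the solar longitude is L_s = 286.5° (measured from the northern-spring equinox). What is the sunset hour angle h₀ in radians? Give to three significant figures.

h₀ = 1.65 rad

Solar declination: sin δ = sin ε · sin L_s = sin 25.19° × sin 286.5° = -0.40809, so δ = -24.085°.
cos h₀ = −tan ϕ · tan δ = −tan(-9.7°) × tan(-24.085°) = -0.0764, so h₀ = 1.6473 rad = 94.38°.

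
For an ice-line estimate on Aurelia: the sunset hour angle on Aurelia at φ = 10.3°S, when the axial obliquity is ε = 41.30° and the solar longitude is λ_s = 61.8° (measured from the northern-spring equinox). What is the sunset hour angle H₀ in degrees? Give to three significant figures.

H₀ = 82.5°

Solar declination: sin δ = sin ε · sin λ_s = sin 41.30° × sin 61.8° = 0.58166, so δ = +35.568°.
cos H₀ = −tan φ · tan δ = −tan(-10.3°) × tan(+35.568°) = 0.1300, so H₀ = 1.4405 rad = 82.53°.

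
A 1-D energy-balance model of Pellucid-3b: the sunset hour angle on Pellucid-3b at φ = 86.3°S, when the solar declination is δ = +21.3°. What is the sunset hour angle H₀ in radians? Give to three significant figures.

H₀ = 0.00 rad

cos H₀ = −tan φ · tan δ = 6.0291 ≥ 1, so the host star never rises (polar night) and H₀ = 0.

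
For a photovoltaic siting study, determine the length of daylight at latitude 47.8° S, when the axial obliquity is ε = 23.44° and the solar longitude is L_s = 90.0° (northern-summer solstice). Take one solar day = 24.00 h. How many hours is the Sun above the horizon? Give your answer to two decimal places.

8.19 h

Solar declination: sin δ = sin ε · sin L_s = sin 23.44° × sin 90.0° = 0.39779, so δ = +23.440°.
cos h₀ = −tan ϕ · tan δ = −tan(-47.8°) × tan(+23.440°) = 0.4782, so h₀ = 1.0722 rad = 61.43°.
Daylight = 2h₀/(2π) × 24.00 h = (1.0722/π) × 24.00 = 8.19 h.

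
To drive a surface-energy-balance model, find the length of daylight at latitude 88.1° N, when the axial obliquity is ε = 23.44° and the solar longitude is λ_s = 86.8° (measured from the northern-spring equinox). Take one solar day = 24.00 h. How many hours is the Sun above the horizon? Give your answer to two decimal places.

24.00 h

Solar declination: sin δ = sin ε · sin λ_s = sin 23.44° × sin 86.8° = 0.39717, so δ = +23.401°.
Sunrise equation: cos H₀ = −tan φ · tan δ = -13.0455 ≤ −1, so the Sun never sets (polar day) and H₀ = π.
Daylight = 2H₀/(2π) × 24.00 h = (3.1416/π) × 24.00 = 24.00 h.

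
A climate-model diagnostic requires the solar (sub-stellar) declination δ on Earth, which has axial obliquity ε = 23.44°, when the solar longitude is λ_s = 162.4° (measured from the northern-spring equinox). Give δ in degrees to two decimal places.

sin δ = sin ε · sin λ_s = sin 23.44° × sin 162.4° = 0.120279.
δ = arcsin(0.120279) = +6.91°.

δ = +6.91°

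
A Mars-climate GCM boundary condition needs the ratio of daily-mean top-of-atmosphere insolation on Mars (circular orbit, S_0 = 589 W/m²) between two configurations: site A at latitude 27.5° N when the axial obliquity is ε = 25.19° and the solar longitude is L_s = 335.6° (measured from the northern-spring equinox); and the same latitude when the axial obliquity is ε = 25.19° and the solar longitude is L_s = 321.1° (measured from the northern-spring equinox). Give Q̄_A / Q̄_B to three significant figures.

Q̄_A / Q̄_B ≈ 1.12

— Configuration A (ϕ=+27.5°):
Solar declination: sin δ = sin ε · sin L_s = sin 25.19° × sin 335.6° = -0.17583, so δ = -10.127°.
cos h₀ = −tan(+27.5°) tan(-10.127°) = 0.0930, h₀ = 1.4777 rad.
Bracket: h₀ sin ϕ sin δ + cos ϕ cos δ sin h₀ = 1.4777×0.46175×-0.17583 + 0.88701×0.98442×0.99567 = -0.119974 + 0.869409 = 0.749435.
Q̄ = (S_0/π) × [bracket] = (589/π) × 0.749435 = 140.51 W/m².
— Configuration B (ϕ=+27.5°):
Solar declination: sin δ = sin ε · sin L_s = sin 25.19° × sin 321.1° = -0.26727, so δ = -15.502°.
cos h₀ = −tan(+27.5°) tan(-15.502°) = 0.1444, h₀ = 1.4259 rad.
Bracket: h₀ sin ϕ sin δ + cos ϕ cos δ sin h₀ = 1.4259×0.46175×-0.26727 + 0.88701×0.96362×0.98952 = -0.175973 + 0.845783 = 0.669810.
Q̄ = (S_0/π) × [bracket] = (589/π) × 0.669810 = 125.58 W/m².
Ratio Q̄_A / Q̄_B = 140.51 / 125.58 = 1.119.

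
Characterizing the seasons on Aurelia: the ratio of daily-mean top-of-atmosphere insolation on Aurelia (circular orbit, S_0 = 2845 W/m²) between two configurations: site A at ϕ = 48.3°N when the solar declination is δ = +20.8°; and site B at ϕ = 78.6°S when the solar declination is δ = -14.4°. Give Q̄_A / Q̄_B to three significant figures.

Q̄_A / Q̄_B ≈ 1.43

— Configuration A (ϕ=+48.3°):
cos h₀ = −tan(+48.3°) tan(+20.800°) = -0.4264, h₀ = 2.0113 rad.
Bracket: h₀ sin ϕ sin δ + cos ϕ cos δ sin h₀ = 2.0113×0.74664×0.35511 + 0.66523×0.93483×0.90456 = 0.533275 + 0.562525 = 1.095800.
Q̄ = (S_0/π) × [bracket] = (2845/π) × 1.095800 = 992.35 W/m².
— Configuration B (ϕ=-78.6°):
cos h₀ = −tan(-78.6°) tan(-14.400°) = -1.2734 ≤ −1 ⇒ polar day, h₀ = π.
Bracket: h₀ sin ϕ sin δ + cos ϕ cos δ sin h₀ = 3.1416×-0.98027×-0.24869 + 0.19766×0.96858×0.00000 = 0.765870 + 0.000000 = 0.765870.
Q̄ = (S_0/π) × [bracket] = (2845/π) × 0.765870 = 693.57 W/m².
Ratio Q̄_A / Q̄_B = 992.35 / 693.57 = 1.431.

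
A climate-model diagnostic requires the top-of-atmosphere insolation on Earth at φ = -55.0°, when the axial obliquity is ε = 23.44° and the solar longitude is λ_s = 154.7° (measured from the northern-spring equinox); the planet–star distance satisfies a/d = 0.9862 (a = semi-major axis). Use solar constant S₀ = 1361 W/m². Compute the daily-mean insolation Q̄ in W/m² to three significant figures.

Solar declination: sin δ = sin ε · sin λ_s = sin 23.44° × sin 154.7° = 0.17000, so δ = +9.788°.
cos H₀ = −tan(-55.0°) tan(+9.788°) = 0.2464, H₀ = 1.3219 rad.
Bracket: H₀ sin φ sin δ + cos φ cos δ sin H₀ = 1.3219×-0.81915×0.17000 + 0.57358×0.98544×0.96918 = -0.184082 + 0.547808 = 0.363726.
Inverse-square distance factor (a/d)² = 0.9862² = 0.972590.
Q̄ = (S₀/π) × 0.972590 × [bracket] = (1361/π) × 0.972590 × 0.363726 = 153.3 W/m².

Q̄ ≈ 153 W/m²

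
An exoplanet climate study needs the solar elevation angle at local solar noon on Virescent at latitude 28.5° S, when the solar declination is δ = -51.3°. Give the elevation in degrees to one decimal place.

At local noon the hour angle is zero, so the zenith angle equals |ϕ − δ| = |-28.5° − (-51.300°)| = 22.800°.
Elevation = 90° − 22.800° = 67.2°.

67.2°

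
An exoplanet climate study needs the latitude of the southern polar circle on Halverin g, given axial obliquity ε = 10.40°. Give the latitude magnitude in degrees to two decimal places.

79.60°

The polar circle is the lowest latitude that experiences at least one full rotation of continuous darkness at the northern-summer solstice; it lies at |φ| = 90° − ε = 90° − 10.40° = 79.60°.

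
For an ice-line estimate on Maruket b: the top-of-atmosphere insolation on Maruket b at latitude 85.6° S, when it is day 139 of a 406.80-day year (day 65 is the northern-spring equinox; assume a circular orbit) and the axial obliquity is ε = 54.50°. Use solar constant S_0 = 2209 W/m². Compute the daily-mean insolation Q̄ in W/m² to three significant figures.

Q̄ ≈ 0.00 W/m²

Solar longitude: L_s = 360° × (139 − 65)/406.80 = 65.487°.
sin δ = sin 54.50° × sin 65.487° = 0.74074, so δ = +47.794°.
cos h₀ = −tan(-85.6°) tan(+47.794°) = 14.3298 ≥ 1 ⇒ polar night, h₀ = 0 and Q̄ = 0.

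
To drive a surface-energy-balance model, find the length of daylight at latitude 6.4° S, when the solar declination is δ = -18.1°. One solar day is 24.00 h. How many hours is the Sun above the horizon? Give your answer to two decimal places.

12.28 h

cos H₀ = −tan φ · tan δ = −tan(-6.4°) × tan(-18.100°) = -0.0367, so H₀ = 1.6075 rad = 92.10°.
Daylight = 2H₀/(2π) × 24.00 h = (1.6075/π) × 24.00 = 12.28 h.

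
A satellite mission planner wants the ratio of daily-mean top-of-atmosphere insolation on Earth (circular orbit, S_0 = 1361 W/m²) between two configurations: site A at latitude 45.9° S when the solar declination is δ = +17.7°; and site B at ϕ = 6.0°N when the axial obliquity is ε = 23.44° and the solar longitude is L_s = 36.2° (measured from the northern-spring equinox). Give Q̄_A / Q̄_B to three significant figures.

— Configuration A (ϕ=-45.9°):
cos h₀ = −tan(-45.9°) tan(+17.700°) = 0.3293, h₀ = 1.2352 rad.
Bracket: h₀ sin ϕ sin δ + cos ϕ cos δ sin h₀ = 1.2352×-0.71813×0.30403 + 0.69591×0.95266×0.94422 = -0.269685 + 0.625985 = 0.356300.
Q̄ = (S_0/π) × [bracket] = (1361/π) × 0.356300 = 154.36 W/m².
— Configuration B (ϕ=+6.0°):
Solar declination: sin δ = sin ε · sin L_s = sin 23.44° × sin 36.2° = 0.23494, so δ = +13.588°.
cos h₀ = −tan(+6.0°) tan(+13.588°) = -0.0254, h₀ = 1.5962 rad.
Bracket: h₀ sin ϕ sin δ + cos ϕ cos δ sin h₀ = 1.5962×0.10453×0.23494 + 0.99452×0.97201×0.99968 = 0.039200 + 0.966374 = 1.005574.
Q̄ = (S_0/π) × [bracket] = (1361/π) × 1.005574 = 435.63 W/m².
Ratio Q̄_A / Q̄_B = 154.36 / 435.63 = 0.3543.

Q̄_A / Q̄_B ≈ 0.354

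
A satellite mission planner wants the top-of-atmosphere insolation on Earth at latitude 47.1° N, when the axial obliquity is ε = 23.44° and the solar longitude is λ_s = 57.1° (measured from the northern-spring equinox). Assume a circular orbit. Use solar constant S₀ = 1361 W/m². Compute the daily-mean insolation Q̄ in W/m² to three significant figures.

Q̄ ≈ 465 W/m²

Solar declination: sin δ = sin ε · sin λ_s = sin 23.44° × sin 57.1° = 0.33399, so δ = +19.511°.
cos H₀ = −tan(+47.1°) tan(+19.511°) = -0.3813, H₀ = 1.9620 rad.
Bracket: H₀ sin φ sin δ + cos φ cos δ sin H₀ = 1.9620×0.73254×0.33399 + 0.68072×0.94258×0.92445 = 0.480025 + 0.593158 = 1.073183.
Q̄ = (S₀/π) × [bracket] = (1361/π) × 1.073183 = 464.9 W/m².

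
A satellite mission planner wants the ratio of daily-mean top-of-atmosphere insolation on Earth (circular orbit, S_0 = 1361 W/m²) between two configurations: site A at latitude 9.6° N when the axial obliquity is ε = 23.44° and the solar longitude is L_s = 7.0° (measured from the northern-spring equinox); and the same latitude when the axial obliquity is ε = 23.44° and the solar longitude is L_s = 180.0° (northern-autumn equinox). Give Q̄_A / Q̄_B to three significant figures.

— Configuration A (ϕ=+9.6°):
Solar declination: sin δ = sin ε · sin L_s = sin 23.44° × sin 7.0° = 0.04848, so δ = +2.779°.
cos h₀ = −tan(+9.6°) tan(+2.779°) = -0.0082, h₀ = 1.5790 rad.
Bracket: h₀ sin ϕ sin δ + cos ϕ cos δ sin h₀ = 1.5790×0.16677×0.04848 + 0.98600×0.99882×0.99997 = 0.012766 + 0.984807 = 0.997573.
Q̄ = (S_0/π) × [bracket] = (1361/π) × 0.997573 = 432.17 W/m².
— Configuration B (ϕ=+9.6°):
Solar declination: sin δ = sin ε · sin L_s = sin 23.44° × sin 180.0° = 0.00000, so δ = +0.000°.
cos h₀ = −tan(+9.6°) tan(+0.000°) = -0.0000, h₀ = 1.5708 rad.
Bracket: h₀ sin ϕ sin δ + cos ϕ cos δ sin h₀ = 1.5708×0.16677×0.00000 + 0.98600×1.00000×1.00000 = 0.000000 + 0.986000 = 0.986000.
Q̄ = (S_0/π) × [bracket] = (1361/π) × 0.986000 = 427.15 W/m².
Ratio Q̄_A / Q̄_B = 432.17 / 427.15 = 1.012.

Q̄_A / Q̄_B ≈ 1.01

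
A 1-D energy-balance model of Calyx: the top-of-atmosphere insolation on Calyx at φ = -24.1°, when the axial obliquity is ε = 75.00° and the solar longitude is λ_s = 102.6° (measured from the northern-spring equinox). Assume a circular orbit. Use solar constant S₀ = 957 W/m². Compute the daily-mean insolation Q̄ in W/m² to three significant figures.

Solar declination: sin δ = sin ε · sin λ_s = sin 75.00° × sin 102.6° = 0.94266, so δ = +70.504°.
cos H₀ = −tan(-24.1°) tan(+70.504°) = 1.2635 ≥ 1 ⇒ polar night, H₀ = 0 and Q̄ = 0.

Q̄ ≈ 0.00 W/m²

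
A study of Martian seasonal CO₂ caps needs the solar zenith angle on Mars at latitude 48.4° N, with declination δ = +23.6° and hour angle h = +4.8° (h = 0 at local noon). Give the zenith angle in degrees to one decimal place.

θ_z = 25.1°

cos θ_z = sin ϕ sin δ + cos ϕ cos δ cos h = 0.299380 + 0.606264 = 0.905644.
θ_z = arccos(0.905644) = 25.1°.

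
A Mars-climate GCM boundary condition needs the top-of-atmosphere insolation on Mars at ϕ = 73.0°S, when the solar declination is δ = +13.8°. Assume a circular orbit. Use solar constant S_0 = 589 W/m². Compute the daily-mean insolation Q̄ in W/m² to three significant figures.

Q̄ ≈ 4.42 W/m²

cos h₀ = −tan(-73.0°) tan(+13.800°) = 0.8034, h₀ = 0.6378 rad.
Bracket: h₀ sin ϕ sin δ + cos ϕ cos δ sin h₀ = 0.6378×-0.95630×0.23853 + 0.29237×0.97113×0.59544 = -0.145486 + 0.169063 = 0.023577.
Q̄ = (S_0/π) × [bracket] = (589/π) × 0.023577 = 4.420 W/m².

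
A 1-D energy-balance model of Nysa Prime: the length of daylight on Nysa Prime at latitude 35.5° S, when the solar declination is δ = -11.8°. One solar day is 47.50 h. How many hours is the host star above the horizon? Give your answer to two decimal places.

26.01 h

cos H₀ = −tan φ · tan δ = −tan(-35.5°) × tan(-11.800°) = -0.1490, so H₀ = 1.7204 rad = 98.57°.
Daylight = 2H₀/(2π) × 47.50 h = (1.7204/π) × 47.50 = 26.01 h.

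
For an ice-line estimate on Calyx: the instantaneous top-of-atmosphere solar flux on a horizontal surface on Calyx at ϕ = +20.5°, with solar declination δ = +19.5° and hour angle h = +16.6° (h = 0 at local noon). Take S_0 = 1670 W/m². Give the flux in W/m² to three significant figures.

1.61e+03 W/m²

cos θ_z = sin ϕ sin δ + cos ϕ cos δ cos h = 0.116902 + 0.846147 = 0.963049.
Flux = S_0 · cos θ_z = 1670 × 0.963049 = 1608 W/m².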